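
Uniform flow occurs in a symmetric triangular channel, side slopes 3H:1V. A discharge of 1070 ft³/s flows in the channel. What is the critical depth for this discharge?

y_c = 6.02 ft

At critical depth, Q² T / (g A³) = 1, i.e. A³/T = Q²/g = 1070²/32.2 = 35560.
Try y = 6.76 ft: A³/T = 63530 — too large.
Try y = 5.08 ft: A³/T = 15220 — too small.
Try y = 6.02 ft: A³/T = 35580 — ≈ 35560.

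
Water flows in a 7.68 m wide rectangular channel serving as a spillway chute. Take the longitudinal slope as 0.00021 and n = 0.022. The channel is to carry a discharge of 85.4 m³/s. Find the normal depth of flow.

y_n = 8.77 m

Manning's equation rearranged: A R^(2/3) = nQ / (1·√S) = 0.022 × 85.4 / (√0.00021) = 129.6.
At y = 10.4 m: A R^(2/3) = 158.8 — over.
At y = 8.77 m: A R^(2/3) = 129.6 — matches.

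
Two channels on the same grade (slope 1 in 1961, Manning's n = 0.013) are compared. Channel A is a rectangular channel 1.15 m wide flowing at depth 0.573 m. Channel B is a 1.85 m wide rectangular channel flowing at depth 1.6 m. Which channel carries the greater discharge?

Channel A: Flow area A = b·y = 1.15 × 0.573 = 0.6589 m². Wetted perimeter P = b + 2y = 1.15 + 2×0.573 = 2.296 m. Hydraulic radius R = A/P = 0.6589/2.296 = 0.287 m. Q_A = (1/0.013)·0.6589·0.287^(2/3)·√0.0005099 = 0.498 m³/s.
Channel B: Flow area A = b·y = 1.85 × 1.6 = 2.96 m². Wetted perimeter P = b + 2y = 1.85 + 2×1.6 = 5.05 m. Hydraulic radius R = A/P = 2.96/5.05 = 0.5861 m. Q_B = (1/0.013)·2.96·0.5861^(2/3)·√0.0005099 = 3.601 m³/s.
Q_A = 0.498 m³/s vs Q_B = 3.601 m³/s, so channel B carries more.

channel B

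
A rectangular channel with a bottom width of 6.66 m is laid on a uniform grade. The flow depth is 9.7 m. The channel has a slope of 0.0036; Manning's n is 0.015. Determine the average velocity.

V = 7.33 m/s

Flow area A = b·y = 6.66 × 9.7 = 64.6 m². Wetted perimeter P = b + 2y = 6.66 + 2×9.7 = 26.06 m.
Hydraulic radius R = A/P = 64.6/26.06 = 2.479 m.
From Manning's equation, V = (1/n) R^(2/3) S^(1/2) = (1/0.015) × 2.479^(2/3) × 0.0036^(1/2) = 7.33 m/s.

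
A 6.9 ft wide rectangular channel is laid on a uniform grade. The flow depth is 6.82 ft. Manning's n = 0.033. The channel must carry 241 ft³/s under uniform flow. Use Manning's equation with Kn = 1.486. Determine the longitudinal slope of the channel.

Flow area A = b·y = 6.9 × 6.82 = 47.06 ft². Wetted perimeter P = b + 2y = 6.9 + 2×6.82 = 20.54 ft.
Hydraulic radius R = A/P = 47.06/20.54 = 2.291 ft.
From Manning's equation, S = [nQ / (1.486 A R^(2/3))]² = [0.033 × 241 / (1.486 × 47.06 × 2.291^(2/3))]² = 0.00428.

S = 0.00428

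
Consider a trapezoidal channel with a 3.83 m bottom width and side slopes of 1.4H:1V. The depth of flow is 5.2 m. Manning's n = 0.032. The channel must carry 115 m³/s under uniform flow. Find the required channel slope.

With bottom width b = 3.83 m and side slope z = 1.4: A = (b + zy)y = (3.83 + 1.4×5.2)×5.2 = 57.77 m²; P = b + 2y√(1+z²) = 3.83 + 2×5.2×1.72 = 21.72 m.
Hydraulic radius R = A/P = 57.77/21.72 = 2.66 m.
From Manning's equation, S = [nQ / (1 A R^(2/3))]² = [0.032 × 115 / (1 × 57.77 × 2.66^(2/3))]² = 0.0011.

S = 0.0011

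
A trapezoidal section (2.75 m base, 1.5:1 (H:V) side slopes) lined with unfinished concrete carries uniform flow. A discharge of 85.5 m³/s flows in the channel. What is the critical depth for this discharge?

At critical depth, Q² T / (g A³) = 1, i.e. A³/T = Q²/g = 85.5²/9.81 = 745.2.
Trying y = 2.18 m: A³/T = 243.3 — short.
Trying y = 2.88 m: A³/T = 741.2 — matches.

y_c = 2.88 m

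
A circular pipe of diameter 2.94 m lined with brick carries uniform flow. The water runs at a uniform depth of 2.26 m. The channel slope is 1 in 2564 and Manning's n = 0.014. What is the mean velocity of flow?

V = 1.31 m/s

For a circular section of diameter D = 2.94 m at depth y = 2.26 m, the central angle is θ = 2 arccos(1 − 2y/D) = 4.276 rad. Then A = (D²/8)(θ − sin θ) = 5.6 m² and P = Dθ/2 = 6.286 m.
Hydraulic radius R = A/P = 5.6/6.286 = 0.8908 m.
From Manning's equation, V = (1/n) R^(2/3) S^(1/2) = (1/0.014) × 0.8908^(2/3) × 0.00039^(1/2) = 1.31 m/s.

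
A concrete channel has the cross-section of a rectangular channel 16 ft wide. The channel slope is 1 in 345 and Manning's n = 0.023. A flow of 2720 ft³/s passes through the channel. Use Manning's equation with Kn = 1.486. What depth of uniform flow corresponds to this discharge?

y_n = 16 ft

Manning's equation rearranged: A R^(2/3) = nQ / (1.486·√S) = 0.023 × 2720 / (1.486 × √0.002899) = 782.
Trying y = 13.1 ft: A R^(2/3) = 610.2 — too small.
Trying y = 18.3 ft: A R^(2/3) = 919.7 — too large.
Trying y = 16 ft: A R^(2/3) = 781.5 — close enough.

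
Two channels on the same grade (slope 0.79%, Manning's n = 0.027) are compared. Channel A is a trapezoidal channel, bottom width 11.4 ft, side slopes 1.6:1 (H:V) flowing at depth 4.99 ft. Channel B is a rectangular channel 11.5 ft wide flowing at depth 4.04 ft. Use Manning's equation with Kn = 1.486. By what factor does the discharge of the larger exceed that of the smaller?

2.54

Channel A: With bottom width b = 11.4 ft and side slope z = 1.6: A = (b + zy)y = (11.4 + 1.6×4.99)×4.99 = 96.73 ft²; P = b + 2y√(1+z²) = 11.4 + 2×4.99×1.887 = 30.23 ft. Hydraulic radius R = A/P = 96.73/30.23 = 3.2 ft. Q_A = (1.486/0.027)·96.73·3.2^(2/3)·√0.0079 = 1027 ft³/s.
Channel B: Flow area A = b·y = 11.5 × 4.04 = 46.46 ft². Wetted perimeter P = b + 2y = 11.5 + 2×4.04 = 19.58 ft. Hydraulic radius R = A/P = 46.46/19.58 = 2.373 ft. Q_B = (1.486/0.027)·46.46·2.373^(2/3)·√0.0079 = 404.3 ft³/s.
The larger discharge is 1027 ft³/s and the smaller is 404.3 ft³/s; the ratio is 2.54.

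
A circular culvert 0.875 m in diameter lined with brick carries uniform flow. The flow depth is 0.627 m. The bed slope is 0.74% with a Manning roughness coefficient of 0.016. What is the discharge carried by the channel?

Q = 1.01 m³/s

For a circular section of diameter D = 0.875 m at depth y = 0.627 m, the central angle is θ = 2 arccos(1 − 2y/D) = 4.038 rad. Then A = (D²/8)(θ − sin θ) = 0.4611 m² and P = Dθ/2 = 1.766 m.
Hydraulic radius R = A/P = 0.4611/1.766 = 0.2611 m.
Manning's equation: Q = (1/n) A R^(2/3) S^(1/2) = (1/0.016) × 0.4611 × 0.2611^(2/3) × 0.0074^(1/2) = 1.01 m³/s.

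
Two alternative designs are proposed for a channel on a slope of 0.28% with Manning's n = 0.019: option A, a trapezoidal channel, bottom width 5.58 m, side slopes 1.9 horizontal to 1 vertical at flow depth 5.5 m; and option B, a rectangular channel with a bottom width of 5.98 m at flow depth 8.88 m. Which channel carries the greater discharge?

channel A

Channel A: With bottom width b = 5.58 m and side slope z = 1.9: A = (b + zy)y = (5.58 + 1.9×5.5)×5.5 = 88.17 m²; P = b + 2y√(1+z²) = 5.58 + 2×5.5×2.147 = 29.2 m. Hydraulic radius R = A/P = 88.17/29.2 = 3.02 m. Q_A = (1/0.019)·88.17·3.02^(2/3)·√0.0028 = 513 m³/s.
Channel B: Flow area A = b·y = 5.98 × 8.88 = 53.1 m². Wetted perimeter P = b + 2y = 5.98 + 2×8.88 = 23.74 m. Hydraulic radius R = A/P = 53.1/23.74 = 2.237 m. Q_B = (1/0.019)·53.1·2.237^(2/3)·√0.0028 = 252.9 m³/s.
Q_A = 513 m³/s vs Q_B = 252.9 m³/s, so channel A carries more.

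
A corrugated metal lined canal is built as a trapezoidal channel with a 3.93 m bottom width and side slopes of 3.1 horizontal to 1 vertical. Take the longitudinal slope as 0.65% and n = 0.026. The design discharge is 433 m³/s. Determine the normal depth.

y_n = 4.43 m

Manning's equation rearranged: A R^(2/3) = nQ / (1·√S) = 0.026 × 433 / (√0.0065) = 139.6.
Try y = 4.89 m: A R^(2/3) = 176.9 — over.
Try y = 3.37 m: A R^(2/3) = 73.59 — short.
Try y = 4.43 m: A R^(2/3) = 139.7 — ≈ 139.6.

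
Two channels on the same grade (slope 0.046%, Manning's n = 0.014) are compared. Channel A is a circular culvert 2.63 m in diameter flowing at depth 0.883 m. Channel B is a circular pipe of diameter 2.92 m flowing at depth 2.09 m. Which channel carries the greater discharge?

Channel A: For a circular section of diameter D = 2.63 m at depth y = 0.883 m, the central angle is θ = 2 arccos(1 − 2y/D) = 2.472 rad. Then A = (D²/8)(θ − sin θ) = 1.601 m² and P = Dθ/2 = 3.251 m. Hydraulic radius R = A/P = 1.601/3.251 = 0.4925 m. Q_A = (1/0.014)·1.601·0.4925^(2/3)·√0.00046 = 1.529 m³/s.
Channel B: For a circular section of diameter D = 2.92 m at depth y = 2.09 m, the central angle is θ = 2 arccos(1 − 2y/D) = 4.034 rad. Then A = (D²/8)(θ − sin θ) = 5.129 m² and P = Dθ/2 = 5.89 m. Hydraulic radius R = A/P = 5.129/5.89 = 0.8709 m. Q_B = (1/0.014)·5.129·0.8709^(2/3)·√0.00046 = 7.166 m³/s.
Q_A = 1.529 m³/s vs Q_B = 7.166 m³/s, so channel B carries more.

channel B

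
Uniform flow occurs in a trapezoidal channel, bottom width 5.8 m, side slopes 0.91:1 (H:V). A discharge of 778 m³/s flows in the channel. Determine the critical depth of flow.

At critical depth, Q² T / (g A³) = 1, i.e. A³/T = Q²/g = 778²/9.81 = 61700.
At y = 9.79 m: A³/T = 126400 — high.
At y = 7.29 m: A³/T = 39060 — low.
At y = 8.19 m: A³/T = 61760 — close enough.

y_c = 8.19 m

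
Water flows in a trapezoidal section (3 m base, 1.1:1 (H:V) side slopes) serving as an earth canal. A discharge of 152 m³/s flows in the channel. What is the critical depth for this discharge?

y_c = 4.07 m

At critical depth, Q² T / (g A³) = 1, i.e. A³/T = Q²/g = 152²/9.81 = 2355.
Trying y = 3.15 m: A³/T = 850.5 — too small.
Trying y = 4.99 m: A³/T = 5438 — too large.
Trying y = 4.07 m: A³/T = 2358 — close enough.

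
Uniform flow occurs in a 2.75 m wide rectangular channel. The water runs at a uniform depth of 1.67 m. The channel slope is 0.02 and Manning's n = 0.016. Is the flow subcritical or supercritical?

Flow area A = b·y = 2.75 × 1.67 = 4.592 m². Wetted perimeter P = b + 2y = 2.75 + 2×1.67 = 6.09 m.
Hydraulic radius R = A/P = 4.592/6.09 = 0.7541 m.
V = (1/n) R^(2/3) √S = (1/0.016) × 0.7541^(2/3) × √0.02 = 7.323 m/s. Hydraulic depth D_h = A/T = 4.592/2.75 = 1.67 m.
Froude number Fr = V/√(g·D_h) = 7.323/√(9.81×1.67) = 1.81, which is greater than 1, so the flow is supercritical.

supercritical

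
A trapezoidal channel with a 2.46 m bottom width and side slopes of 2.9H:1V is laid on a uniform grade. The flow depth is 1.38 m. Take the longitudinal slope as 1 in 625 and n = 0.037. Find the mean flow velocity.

V = 0.944 m/s

With bottom width b = 2.46 m and side slope z = 2.9: A = (b + zy)y = (2.46 + 2.9×1.38)×1.38 = 8.918 m²; P = b + 2y√(1+z²) = 2.46 + 2×1.38×3.068 = 10.93 m.
Hydraulic radius R = A/P = 8.918/10.93 = 0.8161 m.
From Manning's equation, V = (1/n) R^(2/3) S^(1/2) = (1/0.037) × 0.8161^(2/3) × 0.0016^(1/2) = 0.944 m/s.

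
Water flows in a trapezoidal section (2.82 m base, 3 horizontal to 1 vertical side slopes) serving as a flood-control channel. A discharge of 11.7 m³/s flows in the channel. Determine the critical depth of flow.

At critical depth, Q² T / (g A³) = 1, i.e. A³/T = Q²/g = 11.7²/9.81 = 13.95.
Trying y = 0.651 m: A³/T = 4.46 — short.
Trying y = 1.07 m: A³/T = 29.07 — over.
Trying y = 0.884 m: A³/T = 13.93 — ≈ 13.95.

y_c = 0.884 m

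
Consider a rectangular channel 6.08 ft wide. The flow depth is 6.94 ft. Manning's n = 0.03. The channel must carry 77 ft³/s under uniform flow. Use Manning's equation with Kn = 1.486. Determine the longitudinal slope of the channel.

Flow area A = b·y = 6.08 × 6.94 = 42.2 ft². Wetted perimeter P = b + 2y = 6.08 + 2×6.94 = 19.96 ft.
Hydraulic radius R = A/P = 42.2/19.96 = 2.114 ft.
From Manning's equation, S = [nQ / (1.486 A R^(2/3))]² = [0.03 × 77 / (1.486 × 42.2 × 2.114^(2/3))]² = 0.0005.

S = 0.0005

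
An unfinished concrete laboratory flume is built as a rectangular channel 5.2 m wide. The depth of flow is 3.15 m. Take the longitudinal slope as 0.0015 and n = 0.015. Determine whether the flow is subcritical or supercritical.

Flow area A = b·y = 5.2 × 3.15 = 16.38 m². Wetted perimeter P = b + 2y = 5.2 + 2×3.15 = 11.5 m.
Hydraulic radius R = A/P = 16.38/11.5 = 1.424 m.
V = (1/n) R^(2/3) √S = (1/0.015) × 1.424^(2/3) × √0.0015 = 3.269 m/s. Hydraulic depth D_h = A/T = 16.38/5.2 = 3.15 m.
Froude number Fr = V/√(g·D_h) = 3.269/√(9.81×3.15) = 0.588, which is less than 1, so the flow is subcritical.

subcritical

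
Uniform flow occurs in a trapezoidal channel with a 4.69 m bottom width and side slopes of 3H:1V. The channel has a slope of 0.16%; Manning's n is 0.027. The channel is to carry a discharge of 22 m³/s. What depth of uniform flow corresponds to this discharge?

Manning's equation rearranged: A R^(2/3) = nQ / (1·√S) = 0.027 × 22 / (√0.0016) = 14.85.
At y = 1.37 m: A R^(2/3) = 11.26 — too small.
At y = 1.89 m: A R^(2/3) = 21.82 — too large.
At y = 1.57 m: A R^(2/3) = 14.85 — close enough.

y_n = 1.57 m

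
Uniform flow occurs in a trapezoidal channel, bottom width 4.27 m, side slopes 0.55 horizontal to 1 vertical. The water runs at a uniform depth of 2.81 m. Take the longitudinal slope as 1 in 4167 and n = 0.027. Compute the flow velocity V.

V = 0.762 m/s

With bottom width b = 4.27 m and side slope z = 0.55: A = (b + zy)y = (4.27 + 0.55×2.81)×2.81 = 16.34 m²; P = b + 2y√(1+z²) = 4.27 + 2×2.81×1.141 = 10.68 m.
Hydraulic radius R = A/P = 16.34/10.68 = 1.53 m.
From Manning's equation, V = (1/n) R^(2/3) S^(1/2) = (1/0.027) × 1.53^(2/3) × 0.00024^(1/2) = 0.762 m/s.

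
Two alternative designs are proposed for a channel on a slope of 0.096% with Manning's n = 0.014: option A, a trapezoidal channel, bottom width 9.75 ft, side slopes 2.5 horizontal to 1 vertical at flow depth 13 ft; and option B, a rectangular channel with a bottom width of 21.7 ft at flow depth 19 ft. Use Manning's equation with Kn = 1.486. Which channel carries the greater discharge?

channel A

Channel A: With bottom width b = 9.75 ft and side slope z = 2.5: A = (b + zy)y = (9.75 + 2.5×13)×13 = 549.2 ft²; P = b + 2y√(1+z²) = 9.75 + 2×13×2.693 = 79.76 ft. Hydraulic radius R = A/P = 549.2/79.76 = 6.887 ft. Q_A = (1.486/0.014)·549.2·6.887^(2/3)·√0.00096 = 6538 ft³/s.
Channel B: Flow area A = b·y = 21.7 × 19 = 412.3 ft². Wetted perimeter P = b + 2y = 21.7 + 2×19 = 59.7 ft. Hydraulic radius R = A/P = 412.3/59.7 = 6.906 ft. Q_B = (1.486/0.014)·412.3·6.906^(2/3)·√0.00096 = 4917 ft³/s.
Q_A = 6538 ft³/s vs Q_B = 4917 ft³/s, so channel A carries more.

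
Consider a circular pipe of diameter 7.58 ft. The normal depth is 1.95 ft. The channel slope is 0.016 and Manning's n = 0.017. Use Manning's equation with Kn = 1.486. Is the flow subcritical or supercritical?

For a circular section of diameter D = 7.58 ft at depth y = 1.95 ft, the central angle is θ = 2 arccos(1 − 2y/D) = 2.128 rad. Then A = (D²/8)(θ − sin θ) = 9.185 ft² and P = Dθ/2 = 8.064 ft.
Hydraulic radius R = A/P = 9.185/8.064 = 1.139 ft.
V = (1.486/n) R^(2/3) √S = (1.486/0.017) × 1.139^(2/3) × √0.016 = 12.06 ft/s. Hydraulic depth D_h = A/T = 9.185/6.627 = 1.386 ft.
Froude number Fr = V/√(g·D_h) = 12.06/√(32.2×1.386) = 1.81, which is greater than 1, so the flow is supercritical.

supercritical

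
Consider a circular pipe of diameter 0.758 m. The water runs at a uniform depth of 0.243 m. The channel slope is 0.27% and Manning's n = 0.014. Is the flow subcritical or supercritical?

For a circular section of diameter D = 0.758 m at depth y = 0.243 m, the central angle is θ = 2 arccos(1 − 2y/D) = 2.408 rad. Then A = (D²/8)(θ − sin θ) = 0.1248 m² and P = Dθ/2 = 0.9125 m.
Hydraulic radius R = A/P = 0.1248/0.9125 = 0.1368 m.
V = (1/n) R^(2/3) √S = (1/0.014) × 0.1368^(2/3) × √0.0027 = 0.9853 m/s. Hydraulic depth D_h = A/T = 0.1248/0.7075 = 0.1764 m.
Froude number Fr = V/√(g·D_h) = 0.9853/√(9.81×0.1764) = 0.749, which is less than 1, so the flow is subcritical.

subcritical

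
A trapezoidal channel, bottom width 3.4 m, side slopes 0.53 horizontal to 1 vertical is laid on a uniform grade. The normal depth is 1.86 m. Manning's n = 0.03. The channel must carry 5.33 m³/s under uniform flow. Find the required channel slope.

S = 0.00035

With bottom width b = 3.4 m and side slope z = 0.53: A = (b + zy)y = (3.4 + 0.53×1.86)×1.86 = 8.158 m²; P = b + 2y√(1+z²) = 3.4 + 2×1.86×1.132 = 7.61 m.
Hydraulic radius R = A/P = 8.158/7.61 = 1.072 m.
From Manning's equation, S = [nQ / (1 A R^(2/3))]² = [0.03 × 5.33 / (1 × 8.158 × 1.072^(2/3))]² = 0.00035.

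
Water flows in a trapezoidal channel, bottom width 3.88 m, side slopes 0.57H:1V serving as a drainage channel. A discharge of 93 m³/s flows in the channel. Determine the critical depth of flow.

y_c = 3.28 m

At critical depth, Q² T / (g A³) = 1, i.e. A³/T = Q²/g = 93²/9.81 = 881.7.
Trying y = 3.92 m: A³/T = 1649 — high.
Trying y = 2.24 m: A³/T = 239.6 — low.
Trying y = 3.28 m: A³/T = 880.3 — ≈ 881.7.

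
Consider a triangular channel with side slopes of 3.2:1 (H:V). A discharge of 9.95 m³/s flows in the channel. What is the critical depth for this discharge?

At critical depth, Q² T / (g A³) = 1, i.e. A³/T = Q²/g = 9.95²/9.81 = 10.09.
At y = 1.26 m: A³/T = 16.26 — too large.
At y = 0.895 m: A³/T = 2.94 — too small.
At y = 1.15 m: A³/T = 10.3 — close enough.

y_c = 1.15 m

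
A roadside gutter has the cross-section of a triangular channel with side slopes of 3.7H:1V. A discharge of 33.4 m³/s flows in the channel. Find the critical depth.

y_c = 1.75 m

At critical depth, Q² T / (g A³) = 1, i.e. A³/T = Q²/g = 33.4²/9.81 = 113.7.
At y = 1.47 m: A³/T = 46.99 — low.
At y = 2.05 m: A³/T = 247.8 — high.
At y = 1.75 m: A³/T = 112.3 — ≈ 113.7.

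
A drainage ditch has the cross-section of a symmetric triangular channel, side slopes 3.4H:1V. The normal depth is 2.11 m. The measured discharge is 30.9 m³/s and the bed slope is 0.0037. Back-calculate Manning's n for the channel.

n = 0.03

For a triangular section with side slope z = 3.4: A = zy² = 3.4×2.11² = 15.14 m²; P = 2y√(1+z²) = 2×2.11×3.544 = 14.96 m.
Hydraulic radius R = A/P = 15.14/14.96 = 1.012 m.
Rearranging Manning's equation: n = (1/Q) A R^(2/3) S^(1/2) = (1/30.9) × 15.14 × 1.012^(2/3) × √0.0037 = 0.03.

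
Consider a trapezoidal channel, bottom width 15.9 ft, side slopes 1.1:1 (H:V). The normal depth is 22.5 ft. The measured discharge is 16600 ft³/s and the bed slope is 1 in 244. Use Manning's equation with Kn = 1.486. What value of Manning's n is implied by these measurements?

n = 0.026

With bottom width b = 15.9 ft and side slope z = 1.1: A = (b + zy)y = (15.9 + 1.1×22.5)×22.5 = 914.6 ft²; P = b + 2y√(1+z²) = 15.9 + 2×22.5×1.487 = 82.8 ft.
Hydraulic radius R = A/P = 914.6/82.8 = 11.05 ft.
Rearranging Manning's equation: n = (1.486/Q) A R^(2/3) S^(1/2) = (1.486/16600) × 914.6 × 11.05^(2/3) × √0.004098 = 0.026.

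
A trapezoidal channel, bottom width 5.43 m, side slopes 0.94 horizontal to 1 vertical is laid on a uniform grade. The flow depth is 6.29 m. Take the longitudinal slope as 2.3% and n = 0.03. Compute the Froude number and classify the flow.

With bottom width b = 5.43 m and side slope z = 0.94: A = (b + zy)y = (5.43 + 0.94×6.29)×6.29 = 71.34 m²; P = b + 2y√(1+z²) = 5.43 + 2×6.29×1.372 = 22.7 m.
Hydraulic radius R = A/P = 71.34/22.7 = 3.144 m.
V = (1/n) R^(2/3) √S = (1/0.03) × 3.144^(2/3) × √0.023 = 10.85 m/s. Hydraulic depth D_h = A/T = 71.34/17.26 = 4.135 m.
Froude number Fr = V/√(g·D_h) = 10.85/√(9.81×4.135) = 1.7, which is greater than 1, so the flow is supercritical.

supercritical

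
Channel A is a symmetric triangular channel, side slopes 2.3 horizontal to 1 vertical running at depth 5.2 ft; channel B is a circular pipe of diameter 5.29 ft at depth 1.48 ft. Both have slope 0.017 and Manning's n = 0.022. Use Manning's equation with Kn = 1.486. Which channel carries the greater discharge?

channel A

Channel A: For a triangular section with side slope z = 2.3: A = zy² = 2.3×5.2² = 62.19 ft²; P = 2y√(1+z²) = 2×5.2×2.508 = 26.08 ft. Hydraulic radius R = A/P = 62.19/26.08 = 2.384 ft. Q_A = (1.486/0.022)·62.19·2.384^(2/3)·√0.017 = 977.6 ft³/s.
Channel B: For a circular section of diameter D = 5.29 ft at depth y = 1.48 ft, the central angle is θ = 2 arccos(1 − 2y/D) = 2.229 rad. Then A = (D²/8)(θ − sin θ) = 5.032 ft² and P = Dθ/2 = 5.897 ft. Hydraulic radius R = A/P = 5.032/5.897 = 0.8534 ft. Q_B = (1.486/0.022)·5.032·0.8534^(2/3)·√0.017 = 39.87 ft³/s.
Q_A = 977.6 ft³/s vs Q_B = 39.87 ft³/s, so channel A carries more.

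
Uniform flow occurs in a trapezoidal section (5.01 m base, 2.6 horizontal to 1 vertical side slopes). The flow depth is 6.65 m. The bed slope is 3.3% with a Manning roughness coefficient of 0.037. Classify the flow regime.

With bottom width b = 5.01 m and side slope z = 2.6: A = (b + zy)y = (5.01 + 2.6×6.65)×6.65 = 148.3 m²; P = b + 2y√(1+z²) = 5.01 + 2×6.65×2.786 = 42.06 m.
Hydraulic radius R = A/P = 148.3/42.06 = 3.526 m.
V = (1/n) R^(2/3) √S = (1/0.037) × 3.526^(2/3) × √0.033 = 11.37 m/s. Hydraulic depth D_h = A/T = 148.3/39.59 = 3.746 m.
Froude number Fr = V/√(g·D_h) = 11.37/√(9.81×3.746) = 1.88, which is greater than 1, so the flow is supercritical.

supercritical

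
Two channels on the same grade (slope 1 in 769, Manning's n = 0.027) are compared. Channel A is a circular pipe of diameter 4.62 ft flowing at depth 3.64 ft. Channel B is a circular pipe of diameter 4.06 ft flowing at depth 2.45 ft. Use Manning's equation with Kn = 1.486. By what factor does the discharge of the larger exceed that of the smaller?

Channel A: For a circular section of diameter D = 4.62 ft at depth y = 3.64 ft, the central angle is θ = 2 arccos(1 − 2y/D) = 4.369 rad. Then A = (D²/8)(θ − sin θ) = 14.17 ft² and P = Dθ/2 = 10.09 ft. Hydraulic radius R = A/P = 14.17/10.09 = 1.404 ft. Q_A = (1.486/0.027)·14.17·1.404^(2/3)·√0.0013 = 35.26 ft³/s.
Channel B: For a circular section of diameter D = 4.06 ft at depth y = 2.45 ft, the central angle is θ = 2 arccos(1 − 2y/D) = 3.558 rad. Then A = (D²/8)(θ − sin θ) = 8.166 ft² and P = Dθ/2 = 7.224 ft. Hydraulic radius R = A/P = 8.166/7.224 = 1.13 ft. Q_B = (1.486/0.027)·8.166·1.13^(2/3)·√0.0013 = 17.59 ft³/s.
The larger discharge is 35.26 ft³/s and the smaller is 17.59 ft³/s; the ratio is 2.

2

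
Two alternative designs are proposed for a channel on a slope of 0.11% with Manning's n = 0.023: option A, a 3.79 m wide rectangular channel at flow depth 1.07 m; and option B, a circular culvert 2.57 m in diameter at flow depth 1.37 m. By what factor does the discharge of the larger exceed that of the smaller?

1.46

Channel A: Flow area A = b·y = 3.79 × 1.07 = 4.055 m². Wetted perimeter P = b + 2y = 3.79 + 2×1.07 = 5.93 m. Hydraulic radius R = A/P = 4.055/5.93 = 0.6839 m. Q_A = (1/0.023)·4.055·0.6839^(2/3)·√0.0011 = 4.539 m³/s.
Channel B: For a circular section of diameter D = 2.57 m at depth y = 1.37 m, the central angle is θ = 2 arccos(1 − 2y/D) = 3.274 rad. Then A = (D²/8)(θ − sin θ) = 2.812 m² and P = Dθ/2 = 4.207 m. Hydraulic radius R = A/P = 2.812/4.207 = 0.6684 m. Q_B = (1/0.023)·2.812·0.6684^(2/3)·√0.0011 = 3.1 m³/s.
The larger discharge is 4.539 m³/s and the smaller is 3.1 m³/s; the ratio is 1.46.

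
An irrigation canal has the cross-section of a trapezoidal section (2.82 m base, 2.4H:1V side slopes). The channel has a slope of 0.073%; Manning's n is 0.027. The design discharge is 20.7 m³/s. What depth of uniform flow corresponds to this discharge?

Manning's equation rearranged: A R^(2/3) = nQ / (1·√S) = 0.027 × 20.7 / (√0.00073) = 20.69.
At y = 2.61 m: A R^(2/3) = 30.32 — over.
At y = 1.69 m: A R^(2/3) = 11.63 — short.
At y = 2.2 m: A R^(2/3) = 20.67 — matches.

y_n = 2.2 m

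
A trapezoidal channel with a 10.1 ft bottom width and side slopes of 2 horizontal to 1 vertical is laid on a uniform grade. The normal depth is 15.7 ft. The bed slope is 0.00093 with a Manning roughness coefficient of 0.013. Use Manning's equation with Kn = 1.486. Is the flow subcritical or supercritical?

subcritical

With bottom width b = 10.1 ft and side slope z = 2: A = (b + zy)y = (10.1 + 2×15.7)×15.7 = 651.5 ft²; P = b + 2y√(1+z²) = 10.1 + 2×15.7×2.236 = 80.31 ft.
Hydraulic radius R = A/P = 651.5/80.31 = 8.113 ft.
V = (1.486/n) R^(2/3) √S = (1.486/0.013) × 8.113^(2/3) × √0.00093 = 14.07 ft/s. Hydraulic depth D_h = A/T = 651.5/72.9 = 8.938 ft.
Froude number Fr = V/√(g·D_h) = 14.07/√(32.2×8.938) = 0.83, which is less than 1, so the flow is subcritical.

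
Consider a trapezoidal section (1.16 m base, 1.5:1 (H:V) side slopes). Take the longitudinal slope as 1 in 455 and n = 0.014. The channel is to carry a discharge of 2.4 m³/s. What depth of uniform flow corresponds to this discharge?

y_n = 0.636 m

Manning's equation rearranged: A R^(2/3) = nQ / (1·√S) = 0.014 × 2.4 / (√0.002198) = 0.7167.
At y = 0.563 m: A R^(2/3) = 0.5645 — short.
At y = 0.636 m: A R^(2/3) = 0.7169 — close enough.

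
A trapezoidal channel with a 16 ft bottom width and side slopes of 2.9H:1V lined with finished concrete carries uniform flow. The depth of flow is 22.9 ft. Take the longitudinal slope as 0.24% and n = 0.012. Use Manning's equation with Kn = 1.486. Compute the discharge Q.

Q = 60200 ft³/s

With bottom width b = 16 ft and side slope z = 2.9: A = (b + zy)y = (16 + 2.9×22.9)×22.9 = 1887 ft²; P = b + 2y√(1+z²) = 16 + 2×22.9×3.068 = 156.5 ft.
Hydraulic radius R = A/P = 1887/156.5 = 12.06 ft.
Manning's equation: Q = (1.486/n) A R^(2/3) S^(1/2) = (1.486/0.012) × 1887 × 12.06^(2/3) × 0.0024^(1/2) = 60200 ft³/s.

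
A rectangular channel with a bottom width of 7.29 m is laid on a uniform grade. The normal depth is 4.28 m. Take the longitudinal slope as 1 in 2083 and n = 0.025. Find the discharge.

Q = 43 m³/s

Flow area A = b·y = 7.29 × 4.28 = 31.2 m². Wetted perimeter P = b + 2y = 7.29 + 2×4.28 = 15.85 m.
Hydraulic radius R = A/P = 31.2/15.85 = 1.969 m.
Manning's equation: Q = (1/n) A R^(2/3) S^(1/2) = (1/0.025) × 31.2 × 1.969^(2/3) × 0.0004801^(1/2) = 43 m³/s.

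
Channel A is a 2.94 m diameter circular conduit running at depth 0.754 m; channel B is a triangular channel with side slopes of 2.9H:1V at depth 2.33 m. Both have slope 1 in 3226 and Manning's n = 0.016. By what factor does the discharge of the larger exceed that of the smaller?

21.1

Channel A: For a circular section of diameter D = 2.94 m at depth y = 0.754 m, the central angle is θ = 2 arccos(1 − 2y/D) = 2.124 rad. Then A = (D²/8)(θ − sin θ) = 1.376 m² and P = Dθ/2 = 3.122 m. Hydraulic radius R = A/P = 1.376/3.122 = 0.4406 m. Q_A = (1/0.016)·1.376·0.4406^(2/3)·√0.00031 = 0.8766 m³/s.
Channel B: For a triangular section with side slope z = 2.9: A = zy² = 2.9×2.33² = 15.74 m²; P = 2y√(1+z²) = 2×2.33×3.068 = 14.29 m. Hydraulic radius R = A/P = 15.74/14.29 = 1.101 m. Q_B = (1/0.016)·15.74·1.101^(2/3)·√0.00031 = 18.48 m³/s.
The larger discharge is 18.48 m³/s and the smaller is 0.8766 m³/s; the ratio is 21.1.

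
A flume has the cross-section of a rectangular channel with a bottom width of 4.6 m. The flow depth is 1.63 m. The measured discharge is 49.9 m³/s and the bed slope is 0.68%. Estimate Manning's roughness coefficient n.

n = 0.012

Flow area A = b·y = 4.6 × 1.63 = 7.498 m². Wetted perimeter P = b + 2y = 4.6 + 2×1.63 = 7.86 m.
Hydraulic radius R = A/P = 7.498/7.86 = 0.9539 m.
Rearranging Manning's equation: n = (1/Q) A R^(2/3) S^(1/2) = (1/49.9) × 7.498 × 0.9539^(2/3) × √0.0068 = 0.012.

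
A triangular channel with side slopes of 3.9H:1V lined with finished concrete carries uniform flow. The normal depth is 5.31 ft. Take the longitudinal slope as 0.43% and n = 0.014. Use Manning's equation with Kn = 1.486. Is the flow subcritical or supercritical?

For a triangular section with side slope z = 3.9: A = zy² = 3.9×5.31² = 110 ft²; P = 2y√(1+z²) = 2×5.31×4.026 = 42.76 ft.
Hydraulic radius R = A/P = 110/42.76 = 2.572 ft.
V = (1.486/n) R^(2/3) √S = (1.486/0.014) × 2.572^(2/3) × √0.0043 = 13.07 ft/s. Hydraulic depth D_h = A/T = 110/41.42 = 2.655 ft.
Froude number Fr = V/√(g·D_h) = 13.07/√(32.2×2.655) = 1.41, which is greater than 1, so the flow is supercritical.

supercritical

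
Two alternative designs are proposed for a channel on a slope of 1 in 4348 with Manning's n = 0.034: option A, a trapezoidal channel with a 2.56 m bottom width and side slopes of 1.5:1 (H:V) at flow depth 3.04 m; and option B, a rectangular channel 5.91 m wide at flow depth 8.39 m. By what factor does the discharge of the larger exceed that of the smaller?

2.82

Channel A: With bottom width b = 2.56 m and side slope z = 1.5: A = (b + zy)y = (2.56 + 1.5×3.04)×3.04 = 21.64 m²; P = b + 2y√(1+z²) = 2.56 + 2×3.04×1.803 = 13.52 m. Hydraulic radius R = A/P = 21.64/13.52 = 1.601 m. Q_A = (1/0.034)·21.64·1.601^(2/3)·√0.00023 = 13.21 m³/s.
Channel B: Flow area A = b·y = 5.91 × 8.39 = 49.58 m². Wetted perimeter P = b + 2y = 5.91 + 2×8.39 = 22.69 m. Hydraulic radius R = A/P = 49.58/22.69 = 2.185 m. Q_B = (1/0.034)·49.58·2.185^(2/3)·√0.00023 = 37.25 m³/s.
The larger discharge is 37.25 m³/s and the smaller is 13.21 m³/s; the ratio is 2.82.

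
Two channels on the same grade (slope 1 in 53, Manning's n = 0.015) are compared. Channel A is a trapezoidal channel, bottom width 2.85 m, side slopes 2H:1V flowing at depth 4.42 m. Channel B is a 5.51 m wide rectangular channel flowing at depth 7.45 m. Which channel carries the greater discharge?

Channel A: With bottom width b = 2.85 m and side slope z = 2: A = (b + zy)y = (2.85 + 2×4.42)×4.42 = 51.67 m²; P = b + 2y√(1+z²) = 2.85 + 2×4.42×2.236 = 22.62 m. Hydraulic radius R = A/P = 51.67/22.62 = 2.285 m. Q_A = (1/0.015)·51.67·2.285^(2/3)·√0.01887 = 820.7 m³/s.
Channel B: Flow area A = b·y = 5.51 × 7.45 = 41.05 m². Wetted perimeter P = b + 2y = 5.51 + 2×7.45 = 20.41 m. Hydraulic radius R = A/P = 41.05/20.41 = 2.011 m. Q_B = (1/0.015)·41.05·2.011^(2/3)·√0.01887 = 598.9 m³/s.
Q_A = 820.7 m³/s vs Q_B = 598.9 m³/s, so channel A carries more.

channel A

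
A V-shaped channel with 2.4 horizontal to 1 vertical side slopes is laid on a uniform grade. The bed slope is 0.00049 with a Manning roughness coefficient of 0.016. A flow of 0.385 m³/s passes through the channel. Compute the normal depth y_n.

Manning's equation rearranged: A R^(2/3) = nQ / (1·√S) = 0.016 × 0.385 / (√0.00049) = 0.2783.
At y = 0.628 m: A R^(2/3) = 0.4145 — too large.
At y = 0.541 m: A R^(2/3) = 0.2785 — matches.

y_n = 0.541 m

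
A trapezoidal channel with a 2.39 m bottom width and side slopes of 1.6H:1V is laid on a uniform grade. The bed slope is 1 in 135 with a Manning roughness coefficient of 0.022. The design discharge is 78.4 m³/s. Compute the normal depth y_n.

y_n = 2.53 m

Manning's equation rearranged: A R^(2/3) = nQ / (1·√S) = 0.022 × 78.4 / (√0.007407) = 20.04.
At y = 1.95 m: A R^(2/3) = 11.46 — short.
At y = 2.91 m: A R^(2/3) = 27.27 — over.
At y = 2.53 m: A R^(2/3) = 20.04 — ≈ 20.04.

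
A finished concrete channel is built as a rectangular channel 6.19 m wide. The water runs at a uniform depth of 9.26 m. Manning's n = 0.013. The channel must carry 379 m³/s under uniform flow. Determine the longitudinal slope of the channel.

S = 0.00241

Flow area A = b·y = 6.19 × 9.26 = 57.32 m². Wetted perimeter P = b + 2y = 6.19 + 2×9.26 = 24.71 m.
Hydraulic radius R = A/P = 57.32/24.71 = 2.32 m.
From Manning's equation, S = [nQ / (1 A R^(2/3))]² = [0.013 × 379 / (1 × 57.32 × 2.32^(2/3))]² = 0.00241.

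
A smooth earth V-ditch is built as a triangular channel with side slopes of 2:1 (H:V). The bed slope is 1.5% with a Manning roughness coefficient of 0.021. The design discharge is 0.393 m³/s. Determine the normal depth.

Manning's equation rearranged: A R^(2/3) = nQ / (1·√S) = 0.021 × 0.393 / (√0.015) = 0.06739.
Try y = 0.424 m: A R^(2/3) = 0.1187 — over.
Try y = 0.238 m: A R^(2/3) = 0.02544 — short.
Try y = 0.343 m: A R^(2/3) = 0.06743 — ≈ 0.06739.

y_n = 0.343 m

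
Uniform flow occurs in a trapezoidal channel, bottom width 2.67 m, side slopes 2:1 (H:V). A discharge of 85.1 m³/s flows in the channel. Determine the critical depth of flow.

At critical depth, Q² T / (g A³) = 1, i.e. A³/T = Q²/g = 85.1²/9.81 = 738.2.
Try y = 3.06 m: A³/T = 1305 — over.
Try y = 2.09 m: A³/T = 266 — short.
Try y = 2.67 m: A³/T = 732.7 — close enough.

y_c = 2.67 m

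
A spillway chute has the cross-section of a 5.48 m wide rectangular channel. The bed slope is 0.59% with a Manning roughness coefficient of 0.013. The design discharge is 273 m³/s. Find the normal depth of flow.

Manning's equation rearranged: A R^(2/3) = nQ / (1·√S) = 0.013 × 273 / (√0.0059) = 46.2.
Trying y = 3.98 m: A R^(2/3) = 30.12 — too small.
Trying y = 6.25 m: A R^(2/3) = 52.63 — too large.
Trying y = 5.61 m: A R^(2/3) = 46.18 — close enough.

y_n = 5.61 m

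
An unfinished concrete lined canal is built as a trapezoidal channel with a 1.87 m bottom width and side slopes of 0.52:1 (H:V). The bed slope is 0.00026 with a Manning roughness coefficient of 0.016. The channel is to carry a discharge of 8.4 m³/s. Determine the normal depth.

y_n = 2.52 m

Manning's equation rearranged: A R^(2/3) = nQ / (1·√S) = 0.016 × 8.4 / (√0.00026) = 8.335.
Try y = 1.75 m: A R^(2/3) = 4.32 — too small.
Try y = 2.52 m: A R^(2/3) = 8.34 — ≈ 8.335.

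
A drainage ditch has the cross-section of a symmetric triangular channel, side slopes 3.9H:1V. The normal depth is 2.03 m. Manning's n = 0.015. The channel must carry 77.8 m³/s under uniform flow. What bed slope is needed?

For a triangular section with side slope z = 3.9: A = zy² = 3.9×2.03² = 16.07 m²; P = 2y√(1+z²) = 2×2.03×4.026 = 16.35 m.
Hydraulic radius R = A/P = 16.07/16.35 = 0.9832 m.
From Manning's equation, S = [nQ / (1 A R^(2/3))]² = [0.015 × 77.8 / (1 × 16.07 × 0.9832^(2/3))]² = 0.00539.

S = 0.00539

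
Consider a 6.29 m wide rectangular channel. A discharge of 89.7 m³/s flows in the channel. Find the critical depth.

For a rectangular channel, critical depth y_c = (q²/g)^(1/3) where q = Q/b = 89.7/6.29 = 14.26 m²/s.
So y_c = (14.26²/9.81)^(1/3) = 2.75 m.

y_c = 2.75 m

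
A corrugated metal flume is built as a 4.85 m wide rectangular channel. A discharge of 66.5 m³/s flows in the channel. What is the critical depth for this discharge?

y_c = 2.68 m

For a rectangular channel, critical depth y_c = (q²/g)^(1/3) where q = Q/b = 66.5/4.85 = 13.71 m²/s.
So y_c = (13.71²/9.81)^(1/3) = 2.68 m.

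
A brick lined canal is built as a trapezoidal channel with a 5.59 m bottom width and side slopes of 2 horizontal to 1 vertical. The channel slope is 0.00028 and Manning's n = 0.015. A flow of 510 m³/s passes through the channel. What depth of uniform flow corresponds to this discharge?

Manning's equation rearranged: A R^(2/3) = nQ / (1·√S) = 0.015 × 510 / (√0.00028) = 457.2.
At y = 6.7 m: A R^(2/3) = 297.7 — low.
At y = 9.6 m: A R^(2/3) = 687 — high.
At y = 8.07 m: A R^(2/3) = 457 — close enough.

y_n = 8.07 m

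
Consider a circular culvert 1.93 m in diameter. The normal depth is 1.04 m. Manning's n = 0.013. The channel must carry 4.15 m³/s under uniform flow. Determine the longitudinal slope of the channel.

For a circular section of diameter D = 1.93 m at depth y = 1.04 m, the central angle is θ = 2 arccos(1 − 2y/D) = 3.297 rad. Then A = (D²/8)(θ − sin θ) = 1.607 m² and P = Dθ/2 = 3.182 m.
Hydraulic radius R = A/P = 1.607/3.182 = 0.5052 m.
From Manning's equation, S = [nQ / (1 A R^(2/3))]² = [0.013 × 4.15 / (1 × 1.607 × 0.5052^(2/3))]² = 0.0028.

S = 0.0028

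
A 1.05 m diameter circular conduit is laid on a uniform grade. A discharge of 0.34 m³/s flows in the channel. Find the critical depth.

y_c = 0.322 m

At critical depth, Q² T / (g A³) = 1, i.e. A³/T = Q²/g = 0.34²/9.81 = 0.01178.
Try y = 0.241 m: A³/T = 0.003823 — too small.
Try y = 0.35 m: A³/T = 0.01629 — too large.
Try y = 0.322 m: A³/T = 0.0118 — close enough.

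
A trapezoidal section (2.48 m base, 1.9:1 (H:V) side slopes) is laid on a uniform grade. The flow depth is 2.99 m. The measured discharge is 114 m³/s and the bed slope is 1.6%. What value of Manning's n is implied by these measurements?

With bottom width b = 2.48 m and side slope z = 1.9: A = (b + zy)y = (2.48 + 1.9×2.99)×2.99 = 24.4 m²; P = b + 2y√(1+z²) = 2.48 + 2×2.99×2.147 = 15.32 m.
Hydraulic radius R = A/P = 24.4/15.32 = 1.593 m.
Rearranging Manning's equation: n = (1/Q) A R^(2/3) S^(1/2) = (1/114) × 24.4 × 1.593^(2/3) × √0.016 = 0.0369.

n = 0.0369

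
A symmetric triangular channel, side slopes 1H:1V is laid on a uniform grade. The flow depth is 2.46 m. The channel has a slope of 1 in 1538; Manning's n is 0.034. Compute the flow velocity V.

For a triangular section with side slope z = 1: A = zy² = 1×2.46² = 6.052 m²; P = 2y√(1+z²) = 2×2.46×1.414 = 6.958 m.
Hydraulic radius R = A/P = 6.052/6.958 = 0.8697 m.
From Manning's equation, V = (1/n) R^(2/3) S^(1/2) = (1/0.034) × 0.8697^(2/3) × 0.0006502^(1/2) = 0.683 m/s.

V = 0.683 m/s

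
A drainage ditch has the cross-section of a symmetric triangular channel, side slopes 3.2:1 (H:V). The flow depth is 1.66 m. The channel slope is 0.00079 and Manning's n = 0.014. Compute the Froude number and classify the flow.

For a triangular section with side slope z = 3.2: A = zy² = 3.2×1.66² = 8.818 m²; P = 2y√(1+z²) = 2×1.66×3.353 = 11.13 m.
Hydraulic radius R = A/P = 8.818/11.13 = 0.7922 m.
V = (1/n) R^(2/3) √S = (1/0.014) × 0.7922^(2/3) × √0.00079 = 1.719 m/s. Hydraulic depth D_h = A/T = 8.818/10.62 = 0.83 m.
Froude number Fr = V/√(g·D_h) = 1.719/√(9.81×0.83) = 0.602, which is less than 1, so the flow is subcritical.

subcritical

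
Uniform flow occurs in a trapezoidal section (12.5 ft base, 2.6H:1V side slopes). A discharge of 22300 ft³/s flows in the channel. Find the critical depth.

At critical depth, Q² T / (g A³) = 1, i.e. A³/T = Q²/g = 22300²/32.2 = 15440000.
Trying y = 16.8 ft: A³/T = 8419000 — short.
Trying y = 22.5 ft: A³/T = 31480000 — over.
Trying y = 19.2 ft: A³/T = 15320000 — close enough.

y_c = 19.2 ft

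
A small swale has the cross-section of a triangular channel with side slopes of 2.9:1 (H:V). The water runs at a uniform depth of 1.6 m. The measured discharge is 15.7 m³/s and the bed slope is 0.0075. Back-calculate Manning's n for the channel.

n = 0.034

For a triangular section with side slope z = 2.9: A = zy² = 2.9×1.6² = 7.424 m²; P = 2y√(1+z²) = 2×1.6×3.068 = 9.816 m.
Hydraulic radius R = A/P = 7.424/9.816 = 0.7563 m.
Rearranging Manning's equation: n = (1/Q) A R^(2/3) S^(1/2) = (1/15.7) × 7.424 × 0.7563^(2/3) × √0.0075 = 0.034.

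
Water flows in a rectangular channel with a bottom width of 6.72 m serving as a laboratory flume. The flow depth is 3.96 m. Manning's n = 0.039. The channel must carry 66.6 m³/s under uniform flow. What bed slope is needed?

Flow area A = b·y = 6.72 × 3.96 = 26.61 m². Wetted perimeter P = b + 2y = 6.72 + 2×3.96 = 14.64 m.
Hydraulic radius R = A/P = 26.61/14.64 = 1.818 m.
From Manning's equation, S = [nQ / (1 A R^(2/3))]² = [0.039 × 66.6 / (1 × 26.61 × 1.818^(2/3))]² = 0.00429.

S = 0.00429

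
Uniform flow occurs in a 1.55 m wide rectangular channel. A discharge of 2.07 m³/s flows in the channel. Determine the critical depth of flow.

For a rectangular channel, critical depth y_c = (q²/g)^(1/3) where q = Q/b = 2.07/1.55 = 1.335 m²/s.
So y_c = (1.335²/9.81)^(1/3) = 0.567 m.

y_c = 0.567 m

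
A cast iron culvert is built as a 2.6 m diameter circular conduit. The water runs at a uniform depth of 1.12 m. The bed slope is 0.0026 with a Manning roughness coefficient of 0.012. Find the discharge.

Q = 6.52 m³/s

For a circular section of diameter D = 2.6 m at depth y = 1.12 m, the central angle is θ = 2 arccos(1 − 2y/D) = 2.864 rad. Then A = (D²/8)(θ − sin θ) = 2.188 m² and P = Dθ/2 = 3.723 m.
Hydraulic radius R = A/P = 2.188/3.723 = 0.5878 m.
Manning's equation: Q = (1/n) A R^(2/3) S^(1/2) = (1/0.012) × 2.188 × 0.5878^(2/3) × 0.0026^(1/2) = 6.52 m³/s.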